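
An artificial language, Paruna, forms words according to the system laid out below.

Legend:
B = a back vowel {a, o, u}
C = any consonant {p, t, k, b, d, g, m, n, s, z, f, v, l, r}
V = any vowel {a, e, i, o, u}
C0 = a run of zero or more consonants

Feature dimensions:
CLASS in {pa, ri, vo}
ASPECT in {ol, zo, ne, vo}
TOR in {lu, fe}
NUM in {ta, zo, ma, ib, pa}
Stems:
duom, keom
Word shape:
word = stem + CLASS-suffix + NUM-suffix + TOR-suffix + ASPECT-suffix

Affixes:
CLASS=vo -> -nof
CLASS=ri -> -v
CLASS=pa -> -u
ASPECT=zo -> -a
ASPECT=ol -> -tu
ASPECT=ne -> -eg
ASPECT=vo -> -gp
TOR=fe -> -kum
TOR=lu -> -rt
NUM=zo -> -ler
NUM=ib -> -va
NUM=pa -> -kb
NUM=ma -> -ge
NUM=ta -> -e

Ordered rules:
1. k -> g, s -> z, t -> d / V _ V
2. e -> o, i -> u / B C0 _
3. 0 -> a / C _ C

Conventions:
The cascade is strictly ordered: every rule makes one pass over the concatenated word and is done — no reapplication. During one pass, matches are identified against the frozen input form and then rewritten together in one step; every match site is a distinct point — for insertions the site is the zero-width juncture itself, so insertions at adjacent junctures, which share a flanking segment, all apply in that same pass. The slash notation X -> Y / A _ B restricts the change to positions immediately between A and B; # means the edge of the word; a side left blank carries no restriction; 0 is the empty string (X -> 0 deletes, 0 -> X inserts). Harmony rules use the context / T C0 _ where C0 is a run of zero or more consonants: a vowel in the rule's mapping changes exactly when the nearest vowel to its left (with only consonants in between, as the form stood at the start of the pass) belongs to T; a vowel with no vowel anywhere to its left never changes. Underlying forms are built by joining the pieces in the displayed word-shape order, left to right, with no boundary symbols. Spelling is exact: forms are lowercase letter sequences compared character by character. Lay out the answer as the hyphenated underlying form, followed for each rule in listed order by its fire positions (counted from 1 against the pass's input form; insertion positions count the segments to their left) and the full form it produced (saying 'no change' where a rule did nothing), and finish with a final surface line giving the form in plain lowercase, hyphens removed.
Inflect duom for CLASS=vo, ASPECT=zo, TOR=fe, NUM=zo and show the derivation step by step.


underlying: duom-nof-ler-kum-a
1. k -> g, s -> z, t -> d / V _ V: no change
2. e -> o, i -> u / B C0 _: fires at position(s) 9: duomnoflorkuma
3. 0 -> a / C _ C: inserts after position(s) 4, 7, 10: duomanofalorakuma
surface: duomanofalorakuma


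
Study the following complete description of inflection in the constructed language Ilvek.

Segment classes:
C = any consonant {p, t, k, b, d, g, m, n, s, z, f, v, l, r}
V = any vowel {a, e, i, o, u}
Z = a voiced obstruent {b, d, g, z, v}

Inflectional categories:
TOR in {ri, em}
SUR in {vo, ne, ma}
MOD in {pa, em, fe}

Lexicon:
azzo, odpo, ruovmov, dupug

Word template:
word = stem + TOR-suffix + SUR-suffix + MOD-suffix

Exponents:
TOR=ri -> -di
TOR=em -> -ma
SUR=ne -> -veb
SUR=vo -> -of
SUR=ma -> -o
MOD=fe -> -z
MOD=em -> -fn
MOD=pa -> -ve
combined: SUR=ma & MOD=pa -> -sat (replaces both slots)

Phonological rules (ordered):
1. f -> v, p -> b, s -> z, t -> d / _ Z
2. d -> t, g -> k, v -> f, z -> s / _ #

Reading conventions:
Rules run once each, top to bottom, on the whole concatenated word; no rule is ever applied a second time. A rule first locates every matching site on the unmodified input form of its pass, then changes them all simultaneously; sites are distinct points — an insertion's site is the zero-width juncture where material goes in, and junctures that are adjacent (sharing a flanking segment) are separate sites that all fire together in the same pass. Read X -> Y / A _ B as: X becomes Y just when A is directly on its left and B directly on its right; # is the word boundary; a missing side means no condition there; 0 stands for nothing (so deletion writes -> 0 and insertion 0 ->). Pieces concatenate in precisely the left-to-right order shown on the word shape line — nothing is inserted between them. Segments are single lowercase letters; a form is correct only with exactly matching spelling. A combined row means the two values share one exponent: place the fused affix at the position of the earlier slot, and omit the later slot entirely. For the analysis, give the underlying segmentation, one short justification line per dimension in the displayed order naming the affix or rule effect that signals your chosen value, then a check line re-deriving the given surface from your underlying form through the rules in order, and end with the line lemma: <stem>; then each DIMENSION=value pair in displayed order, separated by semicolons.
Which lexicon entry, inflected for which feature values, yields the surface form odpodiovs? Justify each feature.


underlying: odpo-di-of-z
TOR=ri - signalled by the affix -di
SUR=vo - signalled by the affix -of
MOD=fe - signalled by the affix -z
check: odpodiofz -> odpodiovz -> odpodiovs
lemma: odpo; TOR=ri; SUR=vo; MOD=fe


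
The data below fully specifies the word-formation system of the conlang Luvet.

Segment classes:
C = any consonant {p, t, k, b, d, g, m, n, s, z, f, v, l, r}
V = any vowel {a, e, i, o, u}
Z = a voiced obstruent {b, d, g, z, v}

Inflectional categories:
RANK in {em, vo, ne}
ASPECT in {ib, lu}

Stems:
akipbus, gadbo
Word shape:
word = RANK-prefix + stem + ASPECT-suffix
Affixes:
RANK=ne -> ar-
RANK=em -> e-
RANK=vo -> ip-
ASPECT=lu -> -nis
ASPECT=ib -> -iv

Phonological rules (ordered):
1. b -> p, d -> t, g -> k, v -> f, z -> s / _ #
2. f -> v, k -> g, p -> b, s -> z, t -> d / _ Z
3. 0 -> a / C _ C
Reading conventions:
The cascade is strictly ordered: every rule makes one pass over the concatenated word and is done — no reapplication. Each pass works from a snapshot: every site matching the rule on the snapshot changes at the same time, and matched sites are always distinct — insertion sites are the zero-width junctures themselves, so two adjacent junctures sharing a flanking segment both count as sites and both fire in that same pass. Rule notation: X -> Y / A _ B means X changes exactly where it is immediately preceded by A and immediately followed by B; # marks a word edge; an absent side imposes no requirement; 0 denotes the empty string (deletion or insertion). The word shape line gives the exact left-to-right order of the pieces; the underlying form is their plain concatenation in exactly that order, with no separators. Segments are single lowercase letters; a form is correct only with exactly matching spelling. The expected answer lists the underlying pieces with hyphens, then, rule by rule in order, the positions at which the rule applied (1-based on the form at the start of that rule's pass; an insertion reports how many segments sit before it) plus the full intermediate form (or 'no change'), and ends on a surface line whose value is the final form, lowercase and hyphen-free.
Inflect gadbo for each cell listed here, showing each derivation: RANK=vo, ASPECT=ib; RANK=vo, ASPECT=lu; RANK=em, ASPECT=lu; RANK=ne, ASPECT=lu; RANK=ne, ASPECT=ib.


cell RANK=vo, ASPECT=ib:
underlying: ip-gadbo-iv
1. b -> p, d -> t, g -> k, v -> f, z -> s / _ #: fires at position(s) 9: ipgadboif
2. f -> v, k -> g, p -> b, s -> z, t -> d / _ Z: fires at position(s) 2: ibgadboif
3. 0 -> a / C _ C: inserts after position(s) 2, 5: ibagadaboif
surface: ibagadaboif

cell RANK=vo, ASPECT=lu:
underlying: ip-gadbo-nis
1. b -> p, d -> t, g -> k, v -> f, z -> s / _ #: no change
2. f -> v, k -> g, p -> b, s -> z, t -> d / _ Z: fires at position(s) 2: ibgadbonis
3. 0 -> a / C _ C: inserts after position(s) 2, 5: ibagadabonis
surface: ibagadabonis

cell RANK=em, ASPECT=lu:
underlying: e-gadbo-nis
1. b -> p, d -> t, g -> k, v -> f, z -> s / _ #: no change
2. f -> v, k -> g, p -> b, s -> z, t -> d / _ Z: no change
3. 0 -> a / C _ C: inserts after position(s) 4: egadabonis
surface: egadabonis

cell RANK=ne, ASPECT=lu:
underlying: ar-gadbo-nis
1. b -> p, d -> t, g -> k, v -> f, z -> s / _ #: no change
2. f -> v, k -> g, p -> b, s -> z, t -> d / _ Z: no change
3. 0 -> a / C _ C: inserts after position(s) 2, 5: aragadabonis
surface: aragadabonis

cell RANK=ne, ASPECT=ib:
underlying: ar-gadbo-iv
1. b -> p, d -> t, g -> k, v -> f, z -> s / _ #: fires at position(s) 9: argadboif
2. f -> v, k -> g, p -> b, s -> z, t -> d / _ Z: no change
3. 0 -> a / C _ C: inserts after position(s) 2, 5: aragadaboif
surface: aragadaboif


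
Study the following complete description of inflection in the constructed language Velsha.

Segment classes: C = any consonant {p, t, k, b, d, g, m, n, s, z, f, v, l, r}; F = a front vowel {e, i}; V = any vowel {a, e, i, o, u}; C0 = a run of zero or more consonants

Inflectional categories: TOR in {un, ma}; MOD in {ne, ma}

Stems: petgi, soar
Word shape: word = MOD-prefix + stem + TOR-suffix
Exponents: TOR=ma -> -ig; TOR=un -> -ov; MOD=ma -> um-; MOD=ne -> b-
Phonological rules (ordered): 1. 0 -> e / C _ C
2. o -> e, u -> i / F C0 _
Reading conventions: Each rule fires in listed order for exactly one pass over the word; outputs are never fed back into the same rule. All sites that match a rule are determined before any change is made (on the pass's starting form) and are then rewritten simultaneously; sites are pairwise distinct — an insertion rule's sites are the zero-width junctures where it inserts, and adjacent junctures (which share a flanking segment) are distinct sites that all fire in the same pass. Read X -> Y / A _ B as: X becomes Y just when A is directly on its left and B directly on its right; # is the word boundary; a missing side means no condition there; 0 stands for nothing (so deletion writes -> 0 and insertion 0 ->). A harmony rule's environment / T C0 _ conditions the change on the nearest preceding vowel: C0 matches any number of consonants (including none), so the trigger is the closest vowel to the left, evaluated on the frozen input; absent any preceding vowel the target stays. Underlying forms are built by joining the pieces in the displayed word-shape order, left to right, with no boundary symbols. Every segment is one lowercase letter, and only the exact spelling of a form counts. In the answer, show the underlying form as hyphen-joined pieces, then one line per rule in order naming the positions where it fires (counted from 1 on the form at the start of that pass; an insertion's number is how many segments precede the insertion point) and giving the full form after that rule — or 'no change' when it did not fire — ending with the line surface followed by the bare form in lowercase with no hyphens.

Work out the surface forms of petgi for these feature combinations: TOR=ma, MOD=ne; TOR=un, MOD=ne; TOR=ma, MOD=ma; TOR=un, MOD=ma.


cell TOR=ma, MOD=ne:
underlying: b-petgi-ig
1. 0 -> e / C _ C: inserts after position(s) 1, 4: bepetegiig
2. o -> e, u -> i / F C0 _: no change
surface: bepetegiig

cell TOR=un, MOD=ne:
underlying: b-petgi-ov
1. 0 -> e / C _ C: inserts after position(s) 1, 4: bepetegiov
2. o -> e, u -> i / F C0 _: fires at position(s) 9: bepetegiev
surface: bepetegiev

cell TOR=ma, MOD=ma:
underlying: um-petgi-ig
1. 0 -> e / C _ C: inserts after position(s) 2, 5: umepetegiig
2. o -> e, u -> i / F C0 _: no change
surface: umepetegiig

cell TOR=un, MOD=ma:
underlying: um-petgi-ov
1. 0 -> e / C _ C: inserts after position(s) 2, 5: umepetegiov
2. o -> e, u -> i / F C0 _: fires at position(s) 10: umepetegiev
surface: umepetegiev


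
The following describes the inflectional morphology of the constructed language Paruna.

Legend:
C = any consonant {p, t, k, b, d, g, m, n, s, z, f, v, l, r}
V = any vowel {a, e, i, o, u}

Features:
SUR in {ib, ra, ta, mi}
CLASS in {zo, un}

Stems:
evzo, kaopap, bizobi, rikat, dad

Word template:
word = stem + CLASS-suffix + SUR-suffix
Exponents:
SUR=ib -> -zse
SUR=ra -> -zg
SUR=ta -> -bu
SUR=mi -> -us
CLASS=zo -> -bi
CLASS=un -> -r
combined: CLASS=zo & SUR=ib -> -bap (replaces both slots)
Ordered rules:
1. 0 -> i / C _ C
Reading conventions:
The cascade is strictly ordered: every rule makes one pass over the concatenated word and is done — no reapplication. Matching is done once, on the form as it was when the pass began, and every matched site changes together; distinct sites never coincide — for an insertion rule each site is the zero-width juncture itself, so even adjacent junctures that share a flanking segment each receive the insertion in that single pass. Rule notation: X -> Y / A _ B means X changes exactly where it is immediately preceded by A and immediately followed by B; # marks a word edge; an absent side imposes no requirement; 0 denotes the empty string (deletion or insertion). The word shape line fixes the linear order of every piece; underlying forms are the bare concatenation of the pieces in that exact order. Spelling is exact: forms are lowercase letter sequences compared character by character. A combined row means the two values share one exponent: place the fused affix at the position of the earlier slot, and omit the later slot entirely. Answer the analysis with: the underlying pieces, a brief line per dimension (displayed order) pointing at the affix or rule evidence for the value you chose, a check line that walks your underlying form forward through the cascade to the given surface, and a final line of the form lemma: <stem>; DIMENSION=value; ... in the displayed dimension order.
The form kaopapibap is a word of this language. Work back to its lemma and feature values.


underlying: kaopap-bap
SUR=ib - signalled by the combined affix row
CLASS=zo - signalled by the combined affix row
check: kaopapbap -> kaopapibap
lemma: kaopap; SUR=ib; CLASS=zo


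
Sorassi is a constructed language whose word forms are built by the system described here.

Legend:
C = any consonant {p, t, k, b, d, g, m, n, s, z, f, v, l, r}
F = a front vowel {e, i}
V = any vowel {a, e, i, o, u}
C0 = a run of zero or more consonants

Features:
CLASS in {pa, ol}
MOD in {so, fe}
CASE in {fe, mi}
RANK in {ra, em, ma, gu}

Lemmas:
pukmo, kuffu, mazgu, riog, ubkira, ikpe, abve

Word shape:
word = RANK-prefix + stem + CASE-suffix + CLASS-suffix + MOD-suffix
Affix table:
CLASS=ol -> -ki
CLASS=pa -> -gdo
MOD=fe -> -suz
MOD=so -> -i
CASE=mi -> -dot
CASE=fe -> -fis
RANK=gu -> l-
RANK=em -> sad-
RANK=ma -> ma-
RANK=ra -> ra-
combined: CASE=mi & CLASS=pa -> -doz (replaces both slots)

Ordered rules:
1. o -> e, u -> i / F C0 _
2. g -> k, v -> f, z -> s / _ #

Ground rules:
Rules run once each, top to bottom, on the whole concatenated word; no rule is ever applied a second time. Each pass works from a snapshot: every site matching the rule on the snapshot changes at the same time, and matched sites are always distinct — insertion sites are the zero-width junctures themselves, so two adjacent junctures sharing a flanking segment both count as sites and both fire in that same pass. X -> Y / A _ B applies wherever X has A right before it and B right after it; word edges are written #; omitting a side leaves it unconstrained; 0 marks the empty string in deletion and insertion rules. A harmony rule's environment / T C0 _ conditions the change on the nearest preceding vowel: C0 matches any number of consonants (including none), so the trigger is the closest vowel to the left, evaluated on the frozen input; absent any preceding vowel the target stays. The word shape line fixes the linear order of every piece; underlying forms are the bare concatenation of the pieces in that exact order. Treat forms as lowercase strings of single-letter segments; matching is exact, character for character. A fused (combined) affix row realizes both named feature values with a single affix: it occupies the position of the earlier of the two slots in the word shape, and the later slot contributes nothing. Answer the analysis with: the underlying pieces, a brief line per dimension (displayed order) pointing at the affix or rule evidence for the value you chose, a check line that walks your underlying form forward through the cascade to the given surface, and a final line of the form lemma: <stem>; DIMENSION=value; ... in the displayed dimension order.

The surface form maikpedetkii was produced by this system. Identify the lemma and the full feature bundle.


underlying: ma-ikpe-dot-ki-i
CLASS=ol - signalled by the affix -ki
MOD=so - signalled by the affix -i
CASE=mi - signalled by the affix -dot
RANK=ma - signalled by the affix ma-
check: maikpedotkii -> maikpedetkii -> maikpedetkii
lemma: ikpe; CLASS=ol; MOD=so; CASE=mi; RANK=ma


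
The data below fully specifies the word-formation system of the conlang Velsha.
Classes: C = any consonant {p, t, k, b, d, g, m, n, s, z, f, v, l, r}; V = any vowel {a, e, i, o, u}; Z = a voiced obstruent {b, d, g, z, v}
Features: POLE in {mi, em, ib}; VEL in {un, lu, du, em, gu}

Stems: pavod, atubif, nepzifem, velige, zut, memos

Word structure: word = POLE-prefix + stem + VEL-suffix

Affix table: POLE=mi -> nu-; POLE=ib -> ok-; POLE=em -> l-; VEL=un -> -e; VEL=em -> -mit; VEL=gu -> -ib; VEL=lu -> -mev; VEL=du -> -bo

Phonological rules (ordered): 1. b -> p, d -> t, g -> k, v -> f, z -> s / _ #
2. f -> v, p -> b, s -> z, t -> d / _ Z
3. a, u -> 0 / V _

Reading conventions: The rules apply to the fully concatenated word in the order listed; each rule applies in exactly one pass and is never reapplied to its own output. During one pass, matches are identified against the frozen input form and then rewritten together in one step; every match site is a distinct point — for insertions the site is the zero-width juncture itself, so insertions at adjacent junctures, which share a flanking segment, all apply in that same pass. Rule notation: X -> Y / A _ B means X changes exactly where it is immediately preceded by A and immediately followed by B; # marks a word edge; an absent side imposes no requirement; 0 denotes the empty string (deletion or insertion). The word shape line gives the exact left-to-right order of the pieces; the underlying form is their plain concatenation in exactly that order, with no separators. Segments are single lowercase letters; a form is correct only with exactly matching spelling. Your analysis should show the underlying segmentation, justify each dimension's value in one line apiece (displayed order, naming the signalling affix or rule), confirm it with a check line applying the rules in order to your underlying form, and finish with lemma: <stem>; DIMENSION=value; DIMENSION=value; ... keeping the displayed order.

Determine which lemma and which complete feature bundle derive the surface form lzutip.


underlying: l-zut-ib
POLE=em - signalled by the affix l-
VEL=gu - signalled by the affix -ib
check: lzutib -> lzutip -> lzutip -> lzutip
lemma: zut; POLE=em; VEL=gu


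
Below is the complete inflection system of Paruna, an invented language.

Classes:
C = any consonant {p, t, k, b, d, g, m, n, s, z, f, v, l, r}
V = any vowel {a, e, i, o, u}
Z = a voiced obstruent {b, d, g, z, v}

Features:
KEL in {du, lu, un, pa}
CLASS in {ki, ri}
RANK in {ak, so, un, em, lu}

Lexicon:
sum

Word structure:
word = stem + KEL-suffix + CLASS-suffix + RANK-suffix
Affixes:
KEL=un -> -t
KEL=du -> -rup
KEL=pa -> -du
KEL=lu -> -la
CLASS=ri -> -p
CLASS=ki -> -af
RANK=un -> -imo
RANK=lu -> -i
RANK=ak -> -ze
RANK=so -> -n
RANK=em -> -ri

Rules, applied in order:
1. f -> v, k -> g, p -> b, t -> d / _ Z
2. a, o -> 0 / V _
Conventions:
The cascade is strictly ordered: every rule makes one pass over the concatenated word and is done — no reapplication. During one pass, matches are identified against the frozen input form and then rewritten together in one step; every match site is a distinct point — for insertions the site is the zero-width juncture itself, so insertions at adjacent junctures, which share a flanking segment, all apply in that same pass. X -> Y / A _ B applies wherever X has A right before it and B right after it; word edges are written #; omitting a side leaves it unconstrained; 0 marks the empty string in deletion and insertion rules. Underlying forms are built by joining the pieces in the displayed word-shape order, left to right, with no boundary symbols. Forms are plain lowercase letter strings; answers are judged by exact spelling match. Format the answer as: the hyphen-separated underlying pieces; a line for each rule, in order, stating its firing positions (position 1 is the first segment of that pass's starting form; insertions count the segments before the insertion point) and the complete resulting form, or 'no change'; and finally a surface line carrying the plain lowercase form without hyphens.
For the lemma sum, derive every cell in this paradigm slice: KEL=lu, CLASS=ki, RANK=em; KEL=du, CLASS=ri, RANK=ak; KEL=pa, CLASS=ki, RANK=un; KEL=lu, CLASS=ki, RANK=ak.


cell KEL=lu, CLASS=ki, RANK=em:
underlying: sum-la-af-ri
1. f -> v, k -> g, p -> b, t -> d / _ Z: no change
2. a, o -> 0 / V _: fires at position(s) 6: sumlafri
surface: sumlafri

cell KEL=du, CLASS=ri, RANK=ak:
underlying: sum-rup-p-ze
1. f -> v, k -> g, p -> b, t -> d / _ Z: fires at position(s) 7: sumrupbze
2. a, o -> 0 / V _: no change
surface: sumrupbze

cell KEL=pa, CLASS=ki, RANK=un:
underlying: sum-du-af-imo
1. f -> v, k -> g, p -> b, t -> d / _ Z: no change
2. a, o -> 0 / V _: fires at position(s) 6: sumdufimo
surface: sumdufimo

cell KEL=lu, CLASS=ki, RANK=ak:
underlying: sum-la-af-ze
1. f -> v, k -> g, p -> b, t -> d / _ Z: fires at position(s) 7: sumlaavze
2. a, o -> 0 / V _: fires at position(s) 6: sumlavze
surface: sumlavze


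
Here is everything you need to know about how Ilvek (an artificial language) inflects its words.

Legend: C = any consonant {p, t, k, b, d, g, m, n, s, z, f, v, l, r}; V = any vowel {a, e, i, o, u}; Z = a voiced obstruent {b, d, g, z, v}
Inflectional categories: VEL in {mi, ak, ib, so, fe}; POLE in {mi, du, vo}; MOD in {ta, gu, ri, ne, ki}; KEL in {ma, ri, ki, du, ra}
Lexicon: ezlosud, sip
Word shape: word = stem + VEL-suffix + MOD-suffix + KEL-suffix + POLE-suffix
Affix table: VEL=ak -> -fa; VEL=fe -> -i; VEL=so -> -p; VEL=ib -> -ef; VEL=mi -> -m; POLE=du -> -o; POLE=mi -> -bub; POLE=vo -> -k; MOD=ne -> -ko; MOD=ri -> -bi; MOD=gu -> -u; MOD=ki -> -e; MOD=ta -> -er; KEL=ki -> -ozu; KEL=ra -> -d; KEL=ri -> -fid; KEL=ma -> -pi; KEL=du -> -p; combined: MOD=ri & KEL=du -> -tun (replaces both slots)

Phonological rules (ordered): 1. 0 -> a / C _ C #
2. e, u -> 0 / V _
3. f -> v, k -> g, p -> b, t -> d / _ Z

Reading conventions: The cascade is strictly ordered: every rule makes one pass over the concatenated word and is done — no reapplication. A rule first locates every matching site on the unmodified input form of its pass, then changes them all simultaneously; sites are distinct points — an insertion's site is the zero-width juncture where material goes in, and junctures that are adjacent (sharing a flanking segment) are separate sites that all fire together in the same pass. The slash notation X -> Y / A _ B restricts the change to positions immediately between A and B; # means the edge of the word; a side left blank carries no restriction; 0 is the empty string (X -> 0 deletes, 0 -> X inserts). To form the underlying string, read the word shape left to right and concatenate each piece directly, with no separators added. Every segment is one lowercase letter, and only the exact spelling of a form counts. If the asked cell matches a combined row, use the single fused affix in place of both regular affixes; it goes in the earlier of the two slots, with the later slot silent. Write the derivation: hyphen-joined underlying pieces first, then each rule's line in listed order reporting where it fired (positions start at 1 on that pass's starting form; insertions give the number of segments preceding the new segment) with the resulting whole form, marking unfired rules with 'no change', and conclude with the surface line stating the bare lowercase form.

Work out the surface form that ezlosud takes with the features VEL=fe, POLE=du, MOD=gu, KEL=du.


underlying: ezlosud-i-u-p-o
1. 0 -> a / C _ C #: no change
2. e, u -> 0 / V _: fires at position(s) 9: ezlosudipo
3. f -> v, k -> g, p -> b, t -> d / _ Z: no change
surface: ezlosudipo


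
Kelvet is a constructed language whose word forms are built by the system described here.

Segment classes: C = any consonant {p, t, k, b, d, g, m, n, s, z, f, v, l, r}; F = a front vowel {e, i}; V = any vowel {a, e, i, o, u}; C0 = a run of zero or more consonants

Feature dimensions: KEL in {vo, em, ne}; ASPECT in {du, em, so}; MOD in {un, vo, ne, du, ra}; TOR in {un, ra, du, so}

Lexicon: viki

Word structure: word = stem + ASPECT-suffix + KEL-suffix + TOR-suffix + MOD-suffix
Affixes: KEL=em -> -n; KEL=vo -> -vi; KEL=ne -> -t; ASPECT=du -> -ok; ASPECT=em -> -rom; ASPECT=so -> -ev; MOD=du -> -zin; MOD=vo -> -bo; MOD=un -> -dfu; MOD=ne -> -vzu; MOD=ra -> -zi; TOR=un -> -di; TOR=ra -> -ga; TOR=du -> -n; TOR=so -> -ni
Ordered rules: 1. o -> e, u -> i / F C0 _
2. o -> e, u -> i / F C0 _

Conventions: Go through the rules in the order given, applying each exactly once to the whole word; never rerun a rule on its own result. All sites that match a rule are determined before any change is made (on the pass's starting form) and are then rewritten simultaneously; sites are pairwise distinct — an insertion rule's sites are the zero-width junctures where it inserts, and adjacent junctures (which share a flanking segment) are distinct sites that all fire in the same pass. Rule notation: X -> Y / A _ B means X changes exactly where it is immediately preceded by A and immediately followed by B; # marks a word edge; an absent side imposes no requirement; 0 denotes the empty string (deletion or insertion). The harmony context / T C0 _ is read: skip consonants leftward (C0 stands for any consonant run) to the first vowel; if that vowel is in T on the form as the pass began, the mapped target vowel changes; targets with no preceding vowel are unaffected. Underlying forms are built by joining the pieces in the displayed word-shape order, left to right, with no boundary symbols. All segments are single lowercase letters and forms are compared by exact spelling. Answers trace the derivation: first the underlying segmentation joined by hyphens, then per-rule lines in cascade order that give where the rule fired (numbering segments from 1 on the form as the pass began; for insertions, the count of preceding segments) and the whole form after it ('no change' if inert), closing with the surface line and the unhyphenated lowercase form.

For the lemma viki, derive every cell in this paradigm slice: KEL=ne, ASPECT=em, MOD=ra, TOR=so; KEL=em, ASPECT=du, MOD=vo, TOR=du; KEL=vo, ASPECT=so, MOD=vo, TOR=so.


cell KEL=ne, ASPECT=em, MOD=ra, TOR=so:
underlying: viki-rom-t-ni-zi
1. o -> e, u -> i / F C0 _: fires at position(s) 6: vikiremtnizi
2. o -> e, u -> i / F C0 _: no change
surface: vikiremtnizi

cell KEL=em, ASPECT=du, MOD=vo, TOR=du:
underlying: viki-ok-n-n-bo
1. o -> e, u -> i / F C0 _: fires at position(s) 5: vikieknnbo
2. o -> e, u -> i / F C0 _: fires at position(s) 10: vikieknnbe
surface: vikieknnbe

cell KEL=vo, ASPECT=so, MOD=vo, TOR=so:
underlying: viki-ev-vi-ni-bo
1. o -> e, u -> i / F C0 _: fires at position(s) 12: vikievvinibe
2. o -> e, u -> i / F C0 _: no change
surface: vikievvinibe


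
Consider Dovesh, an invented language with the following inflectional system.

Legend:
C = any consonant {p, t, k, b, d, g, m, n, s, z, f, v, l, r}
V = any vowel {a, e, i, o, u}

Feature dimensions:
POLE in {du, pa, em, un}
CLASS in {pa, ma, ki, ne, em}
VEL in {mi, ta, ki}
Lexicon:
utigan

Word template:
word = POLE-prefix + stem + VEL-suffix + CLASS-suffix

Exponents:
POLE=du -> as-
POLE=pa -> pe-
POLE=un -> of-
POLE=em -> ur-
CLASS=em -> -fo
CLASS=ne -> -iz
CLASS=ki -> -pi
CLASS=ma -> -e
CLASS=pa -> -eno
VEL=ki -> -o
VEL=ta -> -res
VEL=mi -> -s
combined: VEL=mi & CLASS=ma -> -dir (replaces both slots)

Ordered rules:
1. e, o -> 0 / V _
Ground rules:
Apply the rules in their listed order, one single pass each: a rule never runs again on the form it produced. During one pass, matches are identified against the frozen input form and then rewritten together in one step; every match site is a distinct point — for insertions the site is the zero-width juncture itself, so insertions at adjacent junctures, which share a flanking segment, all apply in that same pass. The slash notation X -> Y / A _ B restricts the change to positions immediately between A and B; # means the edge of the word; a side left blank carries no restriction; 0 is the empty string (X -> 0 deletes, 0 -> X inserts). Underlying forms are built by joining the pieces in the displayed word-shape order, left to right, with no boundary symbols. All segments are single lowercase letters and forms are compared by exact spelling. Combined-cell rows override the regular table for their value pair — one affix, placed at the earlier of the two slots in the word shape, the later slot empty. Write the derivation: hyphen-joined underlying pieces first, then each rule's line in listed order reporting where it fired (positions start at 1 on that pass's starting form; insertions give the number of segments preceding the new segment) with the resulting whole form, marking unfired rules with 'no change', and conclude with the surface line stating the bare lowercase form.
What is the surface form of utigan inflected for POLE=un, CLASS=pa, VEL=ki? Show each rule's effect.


underlying: of-utigan-o-eno
1. e, o -> 0 / V _: fires at position(s) 10: ofutiganono
surface: ofutiganono


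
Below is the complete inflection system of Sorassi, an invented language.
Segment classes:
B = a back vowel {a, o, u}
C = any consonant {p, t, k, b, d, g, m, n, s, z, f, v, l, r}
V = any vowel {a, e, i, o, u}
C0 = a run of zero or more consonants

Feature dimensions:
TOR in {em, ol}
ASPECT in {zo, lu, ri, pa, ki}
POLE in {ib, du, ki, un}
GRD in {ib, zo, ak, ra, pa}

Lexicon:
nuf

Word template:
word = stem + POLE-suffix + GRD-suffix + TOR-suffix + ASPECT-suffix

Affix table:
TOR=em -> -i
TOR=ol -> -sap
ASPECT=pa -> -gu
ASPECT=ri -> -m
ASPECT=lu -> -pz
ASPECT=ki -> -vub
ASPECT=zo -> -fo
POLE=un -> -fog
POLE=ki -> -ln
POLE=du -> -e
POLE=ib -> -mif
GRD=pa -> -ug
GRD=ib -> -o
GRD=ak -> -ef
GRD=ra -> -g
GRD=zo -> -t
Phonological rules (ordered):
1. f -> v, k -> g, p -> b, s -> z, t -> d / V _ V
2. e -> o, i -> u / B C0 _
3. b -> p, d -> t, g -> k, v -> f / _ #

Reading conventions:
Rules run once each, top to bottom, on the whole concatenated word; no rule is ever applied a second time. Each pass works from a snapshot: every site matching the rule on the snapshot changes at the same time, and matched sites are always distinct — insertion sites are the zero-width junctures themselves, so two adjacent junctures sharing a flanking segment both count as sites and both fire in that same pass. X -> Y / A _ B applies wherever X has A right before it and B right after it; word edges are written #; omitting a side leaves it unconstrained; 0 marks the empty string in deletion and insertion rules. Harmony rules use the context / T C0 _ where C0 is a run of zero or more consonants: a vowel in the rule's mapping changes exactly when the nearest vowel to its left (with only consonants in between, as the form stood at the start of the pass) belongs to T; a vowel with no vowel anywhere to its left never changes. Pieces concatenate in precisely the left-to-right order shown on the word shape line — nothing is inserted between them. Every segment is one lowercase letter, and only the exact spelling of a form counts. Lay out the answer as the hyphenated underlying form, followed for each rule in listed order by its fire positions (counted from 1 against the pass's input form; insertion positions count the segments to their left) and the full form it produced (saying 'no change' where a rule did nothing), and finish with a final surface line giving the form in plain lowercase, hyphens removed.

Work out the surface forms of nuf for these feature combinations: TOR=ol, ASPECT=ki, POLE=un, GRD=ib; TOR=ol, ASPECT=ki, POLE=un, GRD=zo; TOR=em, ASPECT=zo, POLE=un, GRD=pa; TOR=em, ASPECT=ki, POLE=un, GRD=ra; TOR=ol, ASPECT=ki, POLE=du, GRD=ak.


cell TOR=ol, ASPECT=ki, POLE=un, GRD=ib:
underlying: nuf-fog-o-sap-vub
1. f -> v, k -> g, p -> b, s -> z, t -> d / V _ V: fires at position(s) 8: nuffogozapvub
2. e -> o, i -> u / B C0 _: no change
3. b -> p, d -> t, g -> k, v -> f / _ #: fires at position(s) 13: nuffogozapvup
surface: nuffogozapvup

cell TOR=ol, ASPECT=ki, POLE=un, GRD=zo:
underlying: nuf-fog-t-sap-vub
1. f -> v, k -> g, p -> b, s -> z, t -> d / V _ V: no change
2. e -> o, i -> u / B C0 _: no change
3. b -> p, d -> t, g -> k, v -> f / _ #: fires at position(s) 13: nuffogtsapvup
surface: nuffogtsapvup

cell TOR=em, ASPECT=zo, POLE=un, GRD=pa:
underlying: nuf-fog-ug-i-fo
1. f -> v, k -> g, p -> b, s -> z, t -> d / V _ V: fires at position(s) 10: nuffogugivo
2. e -> o, i -> u / B C0 _: fires at position(s) 9: nuffoguguvo
3. b -> p, d -> t, g -> k, v -> f / _ #: no change
surface: nuffoguguvo

cell TOR=em, ASPECT=ki, POLE=un, GRD=ra:
underlying: nuf-fog-g-i-vub
1. f -> v, k -> g, p -> b, s -> z, t -> d / V _ V: no change
2. e -> o, i -> u / B C0 _: fires at position(s) 8: nuffogguvub
3. b -> p, d -> t, g -> k, v -> f / _ #: fires at position(s) 11: nuffogguvup
surface: nuffogguvup

cell TOR=ol, ASPECT=ki, POLE=du, GRD=ak:
underlying: nuf-e-ef-sap-vub
1. f -> v, k -> g, p -> b, s -> z, t -> d / V _ V: fires at position(s) 3: nuveefsapvub
2. e -> o, i -> u / B C0 _: fires at position(s) 4: nuvoefsapvub
3. b -> p, d -> t, g -> k, v -> f / _ #: fires at position(s) 12: nuvoefsapvup
surface: nuvoefsapvup


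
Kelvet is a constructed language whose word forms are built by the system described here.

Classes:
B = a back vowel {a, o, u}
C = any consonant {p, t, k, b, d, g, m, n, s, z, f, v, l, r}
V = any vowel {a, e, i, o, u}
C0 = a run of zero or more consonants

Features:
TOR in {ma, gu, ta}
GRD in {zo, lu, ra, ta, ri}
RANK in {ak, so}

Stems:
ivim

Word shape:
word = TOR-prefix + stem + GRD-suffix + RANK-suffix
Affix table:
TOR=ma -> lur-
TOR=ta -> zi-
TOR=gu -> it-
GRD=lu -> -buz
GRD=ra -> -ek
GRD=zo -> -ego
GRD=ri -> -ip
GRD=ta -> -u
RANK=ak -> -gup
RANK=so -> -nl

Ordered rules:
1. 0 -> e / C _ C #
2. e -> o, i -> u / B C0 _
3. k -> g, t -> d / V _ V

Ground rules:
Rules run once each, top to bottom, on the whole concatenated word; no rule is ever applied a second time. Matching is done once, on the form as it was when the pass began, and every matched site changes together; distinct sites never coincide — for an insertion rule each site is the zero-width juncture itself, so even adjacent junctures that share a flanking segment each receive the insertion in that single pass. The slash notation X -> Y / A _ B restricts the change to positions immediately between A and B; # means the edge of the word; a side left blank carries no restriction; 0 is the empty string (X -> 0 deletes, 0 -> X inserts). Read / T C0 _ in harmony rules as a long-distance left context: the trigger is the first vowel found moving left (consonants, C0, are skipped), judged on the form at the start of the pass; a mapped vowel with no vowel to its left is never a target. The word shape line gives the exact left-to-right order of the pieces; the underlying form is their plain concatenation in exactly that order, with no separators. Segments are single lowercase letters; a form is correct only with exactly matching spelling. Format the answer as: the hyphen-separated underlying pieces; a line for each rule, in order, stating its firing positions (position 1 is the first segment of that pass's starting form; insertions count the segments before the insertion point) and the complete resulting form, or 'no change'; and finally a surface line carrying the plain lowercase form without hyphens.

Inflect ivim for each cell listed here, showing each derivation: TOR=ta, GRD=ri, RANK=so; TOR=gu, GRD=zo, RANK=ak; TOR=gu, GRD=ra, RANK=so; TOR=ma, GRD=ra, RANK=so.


cell TOR=ta, GRD=ri, RANK=so:
underlying: zi-ivim-ip-nl
1. 0 -> e / C _ C #: inserts after position(s) 9: ziivimipnel
2. e -> o, i -> u / B C0 _: no change
3. k -> g, t -> d / V _ V: no change
surface: ziivimipnel

cell TOR=gu, GRD=zo, RANK=ak:
underlying: it-ivim-ego-gup
1. 0 -> e / C _ C #: no change
2. e -> o, i -> u / B C0 _: no change
3. k -> g, t -> d / V _ V: fires at position(s) 2: idivimegogup
surface: idivimegogup

cell TOR=gu, GRD=ra, RANK=so:
underlying: it-ivim-ek-nl
1. 0 -> e / C _ C #: inserts after position(s) 9: itivimeknel
2. e -> o, i -> u / B C0 _: no change
3. k -> g, t -> d / V _ V: fires at position(s) 2: idivimeknel
surface: idivimeknel

cell TOR=ma, GRD=ra, RANK=so:
underlying: lur-ivim-ek-nl
1. 0 -> e / C _ C #: inserts after position(s) 10: lurivimeknel
2. e -> o, i -> u / B C0 _: fires at position(s) 4: luruvimeknel
3. k -> g, t -> d / V _ V: no change
surface: luruvimeknel


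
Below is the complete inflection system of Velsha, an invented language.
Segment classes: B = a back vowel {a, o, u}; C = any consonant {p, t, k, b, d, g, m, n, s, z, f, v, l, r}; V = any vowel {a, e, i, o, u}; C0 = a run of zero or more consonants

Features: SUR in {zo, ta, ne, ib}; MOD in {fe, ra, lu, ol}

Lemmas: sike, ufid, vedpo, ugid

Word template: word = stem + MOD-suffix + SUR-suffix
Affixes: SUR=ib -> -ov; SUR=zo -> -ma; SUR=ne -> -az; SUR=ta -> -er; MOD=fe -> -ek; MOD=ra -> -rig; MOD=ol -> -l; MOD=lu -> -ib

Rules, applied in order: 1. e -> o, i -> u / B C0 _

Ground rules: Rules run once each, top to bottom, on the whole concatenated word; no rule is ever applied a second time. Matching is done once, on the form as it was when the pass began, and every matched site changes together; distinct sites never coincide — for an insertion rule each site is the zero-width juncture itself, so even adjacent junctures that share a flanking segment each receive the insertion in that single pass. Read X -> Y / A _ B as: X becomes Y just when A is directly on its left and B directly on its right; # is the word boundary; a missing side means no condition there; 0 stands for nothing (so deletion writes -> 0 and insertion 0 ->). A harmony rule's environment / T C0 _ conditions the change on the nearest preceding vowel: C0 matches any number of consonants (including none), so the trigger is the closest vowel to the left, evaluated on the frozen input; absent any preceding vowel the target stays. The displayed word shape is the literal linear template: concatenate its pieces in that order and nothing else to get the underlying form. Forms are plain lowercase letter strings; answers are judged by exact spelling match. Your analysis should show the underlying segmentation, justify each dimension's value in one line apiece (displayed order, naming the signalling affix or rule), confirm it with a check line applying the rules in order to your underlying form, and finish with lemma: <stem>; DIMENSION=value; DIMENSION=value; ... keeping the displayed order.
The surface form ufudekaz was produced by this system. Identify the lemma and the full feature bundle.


underlying: ufid-ek-az
SUR=ne - signalled by the affix -az
MOD=fe - signalled by the affix -ek
check: ufidekaz -> ufudekaz
lemma: ufid; SUR=ne; MOD=fe


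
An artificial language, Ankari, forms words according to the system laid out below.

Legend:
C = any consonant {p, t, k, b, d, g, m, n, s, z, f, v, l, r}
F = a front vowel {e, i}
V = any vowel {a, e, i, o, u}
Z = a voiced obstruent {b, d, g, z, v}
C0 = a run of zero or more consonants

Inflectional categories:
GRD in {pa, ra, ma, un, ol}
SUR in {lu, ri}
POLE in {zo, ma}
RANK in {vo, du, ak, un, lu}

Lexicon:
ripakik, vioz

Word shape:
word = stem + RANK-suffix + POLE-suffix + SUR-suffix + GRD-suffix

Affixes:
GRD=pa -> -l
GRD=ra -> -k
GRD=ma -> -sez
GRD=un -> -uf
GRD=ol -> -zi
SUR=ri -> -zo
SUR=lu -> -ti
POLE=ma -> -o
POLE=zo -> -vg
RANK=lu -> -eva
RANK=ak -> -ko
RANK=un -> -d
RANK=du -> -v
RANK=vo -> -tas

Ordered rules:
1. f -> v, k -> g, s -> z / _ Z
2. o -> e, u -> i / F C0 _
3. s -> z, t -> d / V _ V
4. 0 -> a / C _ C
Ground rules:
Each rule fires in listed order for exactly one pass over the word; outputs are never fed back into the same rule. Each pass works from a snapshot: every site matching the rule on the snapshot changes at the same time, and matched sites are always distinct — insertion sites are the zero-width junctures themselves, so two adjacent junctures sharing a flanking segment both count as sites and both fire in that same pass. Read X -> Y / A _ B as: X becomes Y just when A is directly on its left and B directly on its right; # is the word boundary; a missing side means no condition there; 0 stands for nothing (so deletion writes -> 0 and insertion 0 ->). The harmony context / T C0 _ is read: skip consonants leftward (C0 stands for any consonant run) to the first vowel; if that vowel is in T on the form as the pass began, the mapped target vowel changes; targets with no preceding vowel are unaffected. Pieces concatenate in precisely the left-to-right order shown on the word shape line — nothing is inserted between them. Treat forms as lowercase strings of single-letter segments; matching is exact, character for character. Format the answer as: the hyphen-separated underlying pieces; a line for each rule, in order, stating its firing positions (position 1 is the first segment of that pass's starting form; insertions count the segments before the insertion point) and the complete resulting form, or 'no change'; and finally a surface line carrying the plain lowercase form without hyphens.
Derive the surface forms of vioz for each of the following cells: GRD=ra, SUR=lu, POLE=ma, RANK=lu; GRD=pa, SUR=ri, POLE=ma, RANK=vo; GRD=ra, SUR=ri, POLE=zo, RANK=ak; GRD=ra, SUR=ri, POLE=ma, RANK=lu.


cell GRD=ra, SUR=lu, POLE=ma, RANK=lu:
underlying: vioz-eva-o-ti-k
1. f -> v, k -> g, s -> z / _ Z: no change
2. o -> e, u -> i / F C0 _: fires at position(s) 3: viezevaotik
3. s -> z, t -> d / V _ V: fires at position(s) 9: viezevaodik
4. 0 -> a / C _ C: no change
surface: viezevaodik

cell GRD=pa, SUR=ri, POLE=ma, RANK=vo:
underlying: vioz-tas-o-zo-l
1. f -> v, k -> g, s -> z / _ Z: no change
2. o -> e, u -> i / F C0 _: fires at position(s) 3: vieztasozol
3. s -> z, t -> d / V _ V: fires at position(s) 7: vieztazozol
4. 0 -> a / C _ C: inserts after position(s) 4: viezatazozol
surface: viezatazozol

cell GRD=ra, SUR=ri, POLE=zo, RANK=ak:
underlying: vioz-ko-vg-zo-k
1. f -> v, k -> g, s -> z / _ Z: no change
2. o -> e, u -> i / F C0 _: fires at position(s) 3: viezkovgzok
3. s -> z, t -> d / V _ V: no change
4. 0 -> a / C _ C: inserts after position(s) 4, 7, 8: viezakovagazok
surface: viezakovagazok

cell GRD=ra, SUR=ri, POLE=ma, RANK=lu:
underlying: vioz-eva-o-zo-k
1. f -> v, k -> g, s -> z / _ Z: no change
2. o -> e, u -> i / F C0 _: fires at position(s) 3: viezevaozok
3. s -> z, t -> d / V _ V: no change
4. 0 -> a / C _ C: no change
surface: viezevaozok
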